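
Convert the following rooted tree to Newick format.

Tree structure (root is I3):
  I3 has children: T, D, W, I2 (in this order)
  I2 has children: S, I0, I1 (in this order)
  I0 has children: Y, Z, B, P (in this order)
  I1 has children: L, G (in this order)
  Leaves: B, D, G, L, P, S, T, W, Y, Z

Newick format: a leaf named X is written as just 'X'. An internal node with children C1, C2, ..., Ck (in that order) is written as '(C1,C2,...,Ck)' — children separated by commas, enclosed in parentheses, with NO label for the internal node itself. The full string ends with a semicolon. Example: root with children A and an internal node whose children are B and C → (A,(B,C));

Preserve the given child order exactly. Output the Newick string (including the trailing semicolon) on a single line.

Answer: (T,D,W,(S,(Y,Z,B,P),(L,G)));

Derivation:
internal I3 with children ['T', 'D', 'W', 'I2']
  leaf 'T' → 'T'
  leaf 'D' → 'D'
  leaf 'W' → 'W'
  internal I2 with children ['S', 'I0', 'I1']
    leaf 'S' → 'S'
    internal I0 with children ['Y', 'Z', 'B', 'P']
      leaf 'Y' → 'Y'
      leaf 'Z' → 'Z'
      leaf 'B' → 'B'
      leaf 'P' → 'P'
    → '(Y,Z,B,P)'
    internal I1 with children ['L', 'G']
      leaf 'L' → 'L'
      leaf 'G' → 'G'
    → '(L,G)'
  → '(S,(Y,Z,B,P),(L,G))'
→ '(T,D,W,(S,(Y,Z,B,P),(L,G)))'
Final: (T,D,W,(S,(Y,Z,B,P),(L,G)));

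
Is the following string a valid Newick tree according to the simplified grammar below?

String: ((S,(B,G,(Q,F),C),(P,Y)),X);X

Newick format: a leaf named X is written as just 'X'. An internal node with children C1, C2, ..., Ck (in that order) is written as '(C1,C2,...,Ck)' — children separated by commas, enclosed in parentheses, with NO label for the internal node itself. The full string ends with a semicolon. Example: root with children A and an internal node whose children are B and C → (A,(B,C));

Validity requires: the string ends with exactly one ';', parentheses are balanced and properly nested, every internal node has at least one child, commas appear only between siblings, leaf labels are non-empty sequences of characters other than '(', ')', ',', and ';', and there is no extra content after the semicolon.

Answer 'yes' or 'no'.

Answer: no

Derivation:
Input: ((S,(B,G,(Q,F),C),(P,Y)),X);X
Paren balance: 5 '(' vs 5 ')' OK
Ends with single ';': False
Full parse: FAILS (must end with ;)
Valid: False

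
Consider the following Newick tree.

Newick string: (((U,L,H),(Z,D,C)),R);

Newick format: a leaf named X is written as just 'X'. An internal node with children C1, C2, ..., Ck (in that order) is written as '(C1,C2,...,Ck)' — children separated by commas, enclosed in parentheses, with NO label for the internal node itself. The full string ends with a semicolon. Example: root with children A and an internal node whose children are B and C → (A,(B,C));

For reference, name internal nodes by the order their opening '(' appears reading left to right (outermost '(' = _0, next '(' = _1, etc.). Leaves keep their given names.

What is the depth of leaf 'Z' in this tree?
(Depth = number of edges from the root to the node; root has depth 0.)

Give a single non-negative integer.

Answer: 3

Derivation:
Newick: (((U,L,H),(Z,D,C)),R);
Naming internals by '(' encounter order: outermost '(' = _0, next = _1, ...
Query node: Z
Path from root: _0 -> _1 -> _3 -> Z
Depth of Z: 3 (number of edges from root)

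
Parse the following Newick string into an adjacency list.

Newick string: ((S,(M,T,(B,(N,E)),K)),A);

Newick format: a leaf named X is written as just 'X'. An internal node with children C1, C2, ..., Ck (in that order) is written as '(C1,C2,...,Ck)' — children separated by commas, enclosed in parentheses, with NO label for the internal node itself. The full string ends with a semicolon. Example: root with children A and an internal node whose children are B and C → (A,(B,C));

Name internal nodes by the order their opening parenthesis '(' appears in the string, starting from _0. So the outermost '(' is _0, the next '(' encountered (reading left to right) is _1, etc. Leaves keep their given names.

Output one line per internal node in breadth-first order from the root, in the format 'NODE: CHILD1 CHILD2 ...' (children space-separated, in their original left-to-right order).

Answer: _0: _1 A
_1: S _2
_2: M T _3 K
_3: B _4
_4: N E

Derivation:
Input: ((S,(M,T,(B,(N,E)),K)),A);
Scanning left-to-right, naming '(' by encounter order:
  pos 0: '(' -> open internal node _0 (depth 1)
  pos 1: '(' -> open internal node _1 (depth 2)
  pos 4: '(' -> open internal node _2 (depth 3)
  pos 9: '(' -> open internal node _3 (depth 4)
  pos 12: '(' -> open internal node _4 (depth 5)
  pos 16: ')' -> close internal node _4 (now at depth 4)
  pos 17: ')' -> close internal node _3 (now at depth 3)
  pos 20: ')' -> close internal node _2 (now at depth 2)
  pos 21: ')' -> close internal node _1 (now at depth 1)
  pos 24: ')' -> close internal node _0 (now at depth 0)
Total internal nodes: 5
BFS adjacency from root:
  _0: _1 A
  _1: S _2
  _2: M T _3 K
  _3: B _4
  _4: N E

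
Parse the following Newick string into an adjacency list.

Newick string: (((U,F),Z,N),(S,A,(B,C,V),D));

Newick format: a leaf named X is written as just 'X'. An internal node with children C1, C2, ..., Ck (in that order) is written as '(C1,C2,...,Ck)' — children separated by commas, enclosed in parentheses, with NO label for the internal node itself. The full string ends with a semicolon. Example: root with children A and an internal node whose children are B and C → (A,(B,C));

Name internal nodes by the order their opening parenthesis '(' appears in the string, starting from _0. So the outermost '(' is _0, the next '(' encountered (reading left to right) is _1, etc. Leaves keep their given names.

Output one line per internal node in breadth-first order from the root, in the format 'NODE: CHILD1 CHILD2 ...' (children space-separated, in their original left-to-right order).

Input: (((U,F),Z,N),(S,A,(B,C,V),D));
Scanning left-to-right, naming '(' by encounter order:
  pos 0: '(' -> open internal node _0 (depth 1)
  pos 1: '(' -> open internal node _1 (depth 2)
  pos 2: '(' -> open internal node _2 (depth 3)
  pos 6: ')' -> close internal node _2 (now at depth 2)
  pos 11: ')' -> close internal node _1 (now at depth 1)
  pos 13: '(' -> open internal node _3 (depth 2)
  pos 18: '(' -> open internal node _4 (depth 3)
  pos 24: ')' -> close internal node _4 (now at depth 2)
  pos 27: ')' -> close internal node _3 (now at depth 1)
  pos 28: ')' -> close internal node _0 (now at depth 0)
Total internal nodes: 5
BFS adjacency from root:
  _0: _1 _3
  _1: _2 Z N
  _3: S A _4 D
  _2: U F
  _4: B C V

Answer: _0: _1 _3
_1: _2 Z N
_3: S A _4 D
_2: U F
_4: B C V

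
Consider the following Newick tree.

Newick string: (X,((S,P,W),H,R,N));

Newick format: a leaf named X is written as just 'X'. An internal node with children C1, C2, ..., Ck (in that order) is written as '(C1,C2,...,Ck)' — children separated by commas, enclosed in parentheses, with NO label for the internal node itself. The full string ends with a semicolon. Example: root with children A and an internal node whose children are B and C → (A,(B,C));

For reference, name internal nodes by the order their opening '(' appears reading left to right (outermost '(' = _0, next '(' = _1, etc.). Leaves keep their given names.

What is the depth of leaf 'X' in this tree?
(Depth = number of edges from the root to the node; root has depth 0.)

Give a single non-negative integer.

Answer: 1

Derivation:
Newick: (X,((S,P,W),H,R,N));
Naming internals by '(' encounter order: outermost '(' = _0, next = _1, ...
Query node: X
Path from root: _0 -> X
Depth of X: 1 (number of edges from root)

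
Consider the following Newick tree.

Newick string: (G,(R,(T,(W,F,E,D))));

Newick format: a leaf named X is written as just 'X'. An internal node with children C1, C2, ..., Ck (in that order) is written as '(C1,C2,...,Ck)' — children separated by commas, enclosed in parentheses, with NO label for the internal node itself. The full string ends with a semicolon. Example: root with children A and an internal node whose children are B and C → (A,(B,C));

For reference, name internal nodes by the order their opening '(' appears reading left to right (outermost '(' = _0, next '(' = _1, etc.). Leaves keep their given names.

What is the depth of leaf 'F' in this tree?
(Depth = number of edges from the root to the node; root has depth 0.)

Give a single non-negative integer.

Newick: (G,(R,(T,(W,F,E,D))));
Naming internals by '(' encounter order: outermost '(' = _0, next = _1, ...
Query node: F
Path from root: _0 -> _1 -> _2 -> _3 -> F
Depth of F: 4 (number of edges from root)

Answer: 4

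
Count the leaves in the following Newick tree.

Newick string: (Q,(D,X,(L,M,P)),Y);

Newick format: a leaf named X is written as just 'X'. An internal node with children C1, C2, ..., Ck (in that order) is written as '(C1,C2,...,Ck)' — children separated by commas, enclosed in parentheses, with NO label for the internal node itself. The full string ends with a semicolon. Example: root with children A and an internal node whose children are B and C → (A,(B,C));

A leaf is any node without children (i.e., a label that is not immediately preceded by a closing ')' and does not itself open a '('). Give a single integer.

Newick: (Q,(D,X,(L,M,P)),Y);
Scan left-to-right; a leaf is any maximal label run not followed by '(':
  pos 1: leaf 'Q' → count = 1
  pos 4: leaf 'D' → count = 2
  pos 6: leaf 'X' → count = 3
  pos 9: leaf 'L' → count = 4
  pos 11: leaf 'M' → count = 5
  pos 13: leaf 'P' → count = 6
  pos 17: leaf 'Y' → count = 7
Total leaves: 7

Answer: 7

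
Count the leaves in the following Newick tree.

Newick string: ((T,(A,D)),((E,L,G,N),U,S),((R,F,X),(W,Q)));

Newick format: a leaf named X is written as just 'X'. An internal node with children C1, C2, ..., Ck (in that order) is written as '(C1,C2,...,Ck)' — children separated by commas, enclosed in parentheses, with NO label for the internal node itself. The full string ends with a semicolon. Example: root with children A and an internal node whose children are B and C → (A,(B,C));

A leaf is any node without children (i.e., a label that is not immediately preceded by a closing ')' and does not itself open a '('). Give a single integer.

Newick: ((T,(A,D)),((E,L,G,N),U,S),((R,F,X),(W,Q)));
Scan left-to-right; a leaf is any maximal label run not followed by '(':
  pos 2: leaf 'T' → count = 1
  pos 5: leaf 'A' → count = 2
  pos 7: leaf 'D' → count = 3
  pos 13: leaf 'E' → count = 4
  pos 15: leaf 'L' → count = 5
  pos 17: leaf 'G' → count = 6
  pos 19: leaf 'N' → count = 7
  pos 22: leaf 'U' → count = 8
  pos 24: leaf 'S' → count = 9
  pos 29: leaf 'R' → count = 10
  pos 31: leaf 'F' → count = 11
  pos 33: leaf 'X' → count = 12
  pos 37: leaf 'W' → count = 13
  pos 39: leaf 'Q' → count = 14
Total leaves: 14

Answer: 14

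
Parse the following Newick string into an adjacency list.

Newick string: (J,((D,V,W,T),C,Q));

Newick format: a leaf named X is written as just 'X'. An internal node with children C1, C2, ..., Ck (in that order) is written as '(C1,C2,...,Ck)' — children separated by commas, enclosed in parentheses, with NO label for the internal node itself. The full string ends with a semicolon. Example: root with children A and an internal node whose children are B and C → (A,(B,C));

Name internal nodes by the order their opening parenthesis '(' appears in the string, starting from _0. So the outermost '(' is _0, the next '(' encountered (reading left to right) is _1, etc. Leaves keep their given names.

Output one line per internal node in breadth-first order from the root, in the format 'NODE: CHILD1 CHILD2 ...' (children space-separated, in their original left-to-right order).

Answer: _0: J _1
_1: _2 C Q
_2: D V W T

Derivation:
Input: (J,((D,V,W,T),C,Q));
Scanning left-to-right, naming '(' by encounter order:
  pos 0: '(' -> open internal node _0 (depth 1)
  pos 3: '(' -> open internal node _1 (depth 2)
  pos 4: '(' -> open internal node _2 (depth 3)
  pos 12: ')' -> close internal node _2 (now at depth 2)
  pos 17: ')' -> close internal node _1 (now at depth 1)
  pos 18: ')' -> close internal node _0 (now at depth 0)
Total internal nodes: 3
BFS adjacency from root:
  _0: J _1
  _1: _2 C Q
  _2: D V W T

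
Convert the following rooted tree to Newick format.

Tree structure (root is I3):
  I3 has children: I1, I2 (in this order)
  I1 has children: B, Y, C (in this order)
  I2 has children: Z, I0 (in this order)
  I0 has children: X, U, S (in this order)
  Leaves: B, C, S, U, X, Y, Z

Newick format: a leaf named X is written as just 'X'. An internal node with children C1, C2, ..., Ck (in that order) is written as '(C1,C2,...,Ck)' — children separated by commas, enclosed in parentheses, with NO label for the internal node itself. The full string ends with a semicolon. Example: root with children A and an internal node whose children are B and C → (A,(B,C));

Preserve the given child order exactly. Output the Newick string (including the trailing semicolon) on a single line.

internal I3 with children ['I1', 'I2']
  internal I1 with children ['B', 'Y', 'C']
    leaf 'B' → 'B'
    leaf 'Y' → 'Y'
    leaf 'C' → 'C'
  → '(B,Y,C)'
  internal I2 with children ['Z', 'I0']
    leaf 'Z' → 'Z'
    internal I0 with children ['X', 'U', 'S']
      leaf 'X' → 'X'
      leaf 'U' → 'U'
      leaf 'S' → 'S'
    → '(X,U,S)'
  → '(Z,(X,U,S))'
→ '((B,Y,C),(Z,(X,U,S)))'
Final: ((B,Y,C),(Z,(X,U,S)));

Answer: ((B,Y,C),(Z,(X,U,S)));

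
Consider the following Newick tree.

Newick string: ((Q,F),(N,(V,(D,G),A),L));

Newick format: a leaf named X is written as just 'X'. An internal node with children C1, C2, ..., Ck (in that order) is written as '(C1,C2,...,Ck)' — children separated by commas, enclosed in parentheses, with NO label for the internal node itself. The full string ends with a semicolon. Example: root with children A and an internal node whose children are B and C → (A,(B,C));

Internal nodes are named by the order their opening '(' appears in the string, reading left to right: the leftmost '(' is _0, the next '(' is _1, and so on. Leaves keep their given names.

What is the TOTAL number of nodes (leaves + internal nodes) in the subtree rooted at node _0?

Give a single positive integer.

Newick: ((Q,F),(N,(V,(D,G),A),L));
Locate _0: it is the '(' at position 0 (the 1st '(' reading left to right).
Query: subtree rooted at _0
_0: subtree_size = 1 + 12
  _1: subtree_size = 1 + 2
    Q: subtree_size = 1 + 0
    F: subtree_size = 1 + 0
  _2: subtree_size = 1 + 8
    N: subtree_size = 1 + 0
    _3: subtree_size = 1 + 5
      V: subtree_size = 1 + 0
      _4: subtree_size = 1 + 2
        D: subtree_size = 1 + 0
        G: subtree_size = 1 + 0
      A: subtree_size = 1 + 0
    L: subtree_size = 1 + 0
Total subtree size of _0: 13

Answer: 13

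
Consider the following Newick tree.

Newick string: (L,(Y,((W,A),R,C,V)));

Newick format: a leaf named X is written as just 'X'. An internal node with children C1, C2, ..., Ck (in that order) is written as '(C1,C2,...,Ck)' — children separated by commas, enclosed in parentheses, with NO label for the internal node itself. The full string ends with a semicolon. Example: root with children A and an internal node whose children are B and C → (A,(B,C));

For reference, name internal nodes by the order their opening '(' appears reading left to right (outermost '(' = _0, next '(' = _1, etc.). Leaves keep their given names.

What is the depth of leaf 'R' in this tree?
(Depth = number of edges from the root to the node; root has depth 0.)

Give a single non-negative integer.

Answer: 3

Derivation:
Newick: (L,(Y,((W,A),R,C,V)));
Naming internals by '(' encounter order: outermost '(' = _0, next = _1, ...
Query node: R
Path from root: _0 -> _1 -> _2 -> R
Depth of R: 3 (number of edges from root)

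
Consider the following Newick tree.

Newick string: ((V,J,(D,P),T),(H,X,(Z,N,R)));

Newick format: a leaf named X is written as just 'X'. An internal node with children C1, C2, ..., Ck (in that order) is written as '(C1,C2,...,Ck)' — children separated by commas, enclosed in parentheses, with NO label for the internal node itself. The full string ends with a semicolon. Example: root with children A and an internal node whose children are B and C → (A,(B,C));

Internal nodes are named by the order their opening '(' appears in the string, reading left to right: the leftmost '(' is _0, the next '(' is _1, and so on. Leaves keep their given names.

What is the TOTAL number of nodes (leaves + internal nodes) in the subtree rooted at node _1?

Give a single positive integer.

Newick: ((V,J,(D,P),T),(H,X,(Z,N,R)));
Locate _1: it is the '(' at position 1 (the 2nd '(' reading left to right).
Query: subtree rooted at _1
_1: subtree_size = 1 + 6
  V: subtree_size = 1 + 0
  J: subtree_size = 1 + 0
  _2: subtree_size = 1 + 2
    D: subtree_size = 1 + 0
    P: subtree_size = 1 + 0
  T: subtree_size = 1 + 0
Total subtree size of _1: 7

Answer: 7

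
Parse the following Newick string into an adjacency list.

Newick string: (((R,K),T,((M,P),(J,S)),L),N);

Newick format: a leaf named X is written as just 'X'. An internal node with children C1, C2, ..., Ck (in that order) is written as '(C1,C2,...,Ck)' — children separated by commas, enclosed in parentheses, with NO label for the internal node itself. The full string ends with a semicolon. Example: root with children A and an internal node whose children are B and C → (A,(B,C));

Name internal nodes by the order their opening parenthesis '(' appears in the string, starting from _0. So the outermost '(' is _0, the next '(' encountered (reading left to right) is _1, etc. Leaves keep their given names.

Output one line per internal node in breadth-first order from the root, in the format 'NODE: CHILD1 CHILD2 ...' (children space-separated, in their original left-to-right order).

Input: (((R,K),T,((M,P),(J,S)),L),N);
Scanning left-to-right, naming '(' by encounter order:
  pos 0: '(' -> open internal node _0 (depth 1)
  pos 1: '(' -> open internal node _1 (depth 2)
  pos 2: '(' -> open internal node _2 (depth 3)
  pos 6: ')' -> close internal node _2 (now at depth 2)
  pos 10: '(' -> open internal node _3 (depth 3)
  pos 11: '(' -> open internal node _4 (depth 4)
  pos 15: ')' -> close internal node _4 (now at depth 3)
  pos 17: '(' -> open internal node _5 (depth 4)
  pos 21: ')' -> close internal node _5 (now at depth 3)
  pos 22: ')' -> close internal node _3 (now at depth 2)
  pos 25: ')' -> close internal node _1 (now at depth 1)
  pos 28: ')' -> close internal node _0 (now at depth 0)
Total internal nodes: 6
BFS adjacency from root:
  _0: _1 N
  _1: _2 T _3 L
  _2: R K
  _3: _4 _5
  _4: M P
  _5: J S

Answer: _0: _1 N
_1: _2 T _3 L
_2: R K
_3: _4 _5
_4: M P
_5: J S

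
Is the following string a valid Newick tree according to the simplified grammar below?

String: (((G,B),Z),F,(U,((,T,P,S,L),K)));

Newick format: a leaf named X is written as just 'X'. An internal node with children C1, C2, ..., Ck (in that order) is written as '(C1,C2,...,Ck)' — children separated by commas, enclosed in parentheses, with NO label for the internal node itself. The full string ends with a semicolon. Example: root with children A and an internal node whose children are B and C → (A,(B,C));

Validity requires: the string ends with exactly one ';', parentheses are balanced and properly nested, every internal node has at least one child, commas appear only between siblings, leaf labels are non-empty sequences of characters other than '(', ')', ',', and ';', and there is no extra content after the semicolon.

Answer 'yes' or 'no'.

Answer: no

Derivation:
Input: (((G,B),Z),F,(U,((,T,P,S,L),K)));
Paren balance: 6 '(' vs 6 ')' OK
Ends with single ';': True
Full parse: FAILS (empty leaf label at pos 18)
Valid: False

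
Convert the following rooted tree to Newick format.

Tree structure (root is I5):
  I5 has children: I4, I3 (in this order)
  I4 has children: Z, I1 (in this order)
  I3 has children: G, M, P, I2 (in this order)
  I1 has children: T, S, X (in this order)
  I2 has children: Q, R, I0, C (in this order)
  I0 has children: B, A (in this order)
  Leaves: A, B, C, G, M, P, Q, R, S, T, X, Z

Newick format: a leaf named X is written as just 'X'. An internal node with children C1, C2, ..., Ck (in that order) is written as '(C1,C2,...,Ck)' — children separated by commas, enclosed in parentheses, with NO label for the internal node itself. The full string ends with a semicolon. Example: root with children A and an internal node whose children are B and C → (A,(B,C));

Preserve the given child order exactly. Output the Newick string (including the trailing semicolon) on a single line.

internal I5 with children ['I4', 'I3']
  internal I4 with children ['Z', 'I1']
    leaf 'Z' → 'Z'
    internal I1 with children ['T', 'S', 'X']
      leaf 'T' → 'T'
      leaf 'S' → 'S'
      leaf 'X' → 'X'
    → '(T,S,X)'
  → '(Z,(T,S,X))'
  internal I3 with children ['G', 'M', 'P', 'I2']
    leaf 'G' → 'G'
    leaf 'M' → 'M'
    leaf 'P' → 'P'
    internal I2 with children ['Q', 'R', 'I0', 'C']
      leaf 'Q' → 'Q'
      leaf 'R' → 'R'
      internal I0 with children ['B', 'A']
        leaf 'B' → 'B'
        leaf 'A' → 'A'
      → '(B,A)'
      leaf 'C' → 'C'
    → '(Q,R,(B,A),C)'
  → '(G,M,P,(Q,R,(B,A),C))'
→ '((Z,(T,S,X)),(G,M,P,(Q,R,(B,A),C)))'
Final: ((Z,(T,S,X)),(G,M,P,(Q,R,(B,A),C)));

Answer: ((Z,(T,S,X)),(G,M,P,(Q,R,(B,A),C)));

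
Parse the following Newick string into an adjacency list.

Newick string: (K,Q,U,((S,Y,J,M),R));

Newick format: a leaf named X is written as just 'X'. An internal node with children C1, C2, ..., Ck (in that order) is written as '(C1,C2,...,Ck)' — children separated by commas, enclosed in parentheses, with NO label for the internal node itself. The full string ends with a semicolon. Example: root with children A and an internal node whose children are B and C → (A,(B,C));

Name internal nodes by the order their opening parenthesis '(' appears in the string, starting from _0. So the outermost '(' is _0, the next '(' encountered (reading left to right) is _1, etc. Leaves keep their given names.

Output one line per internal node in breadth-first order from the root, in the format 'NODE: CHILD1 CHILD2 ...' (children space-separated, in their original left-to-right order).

Answer: _0: K Q U _1
_1: _2 R
_2: S Y J M

Derivation:
Input: (K,Q,U,((S,Y,J,M),R));
Scanning left-to-right, naming '(' by encounter order:
  pos 0: '(' -> open internal node _0 (depth 1)
  pos 7: '(' -> open internal node _1 (depth 2)
  pos 8: '(' -> open internal node _2 (depth 3)
  pos 16: ')' -> close internal node _2 (now at depth 2)
  pos 19: ')' -> close internal node _1 (now at depth 1)
  pos 20: ')' -> close internal node _0 (now at depth 0)
Total internal nodes: 3
BFS adjacency from root:
  _0: K Q U _1
  _1: _2 R
  _2: S Y J M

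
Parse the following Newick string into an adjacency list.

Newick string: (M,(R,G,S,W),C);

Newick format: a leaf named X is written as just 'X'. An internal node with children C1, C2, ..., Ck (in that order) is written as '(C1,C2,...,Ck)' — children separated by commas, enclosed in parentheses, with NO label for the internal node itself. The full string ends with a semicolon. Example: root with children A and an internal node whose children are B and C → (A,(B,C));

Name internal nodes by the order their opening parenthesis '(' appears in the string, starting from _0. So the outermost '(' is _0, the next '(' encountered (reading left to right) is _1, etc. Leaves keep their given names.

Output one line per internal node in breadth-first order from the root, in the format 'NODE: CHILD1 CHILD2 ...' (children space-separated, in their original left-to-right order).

Answer: _0: M _1 C
_1: R G S W

Derivation:
Input: (M,(R,G,S,W),C);
Scanning left-to-right, naming '(' by encounter order:
  pos 0: '(' -> open internal node _0 (depth 1)
  pos 3: '(' -> open internal node _1 (depth 2)
  pos 11: ')' -> close internal node _1 (now at depth 1)
  pos 14: ')' -> close internal node _0 (now at depth 0)
Total internal nodes: 2
BFS adjacency from root:
  _0: M _1 C
  _1: R G S W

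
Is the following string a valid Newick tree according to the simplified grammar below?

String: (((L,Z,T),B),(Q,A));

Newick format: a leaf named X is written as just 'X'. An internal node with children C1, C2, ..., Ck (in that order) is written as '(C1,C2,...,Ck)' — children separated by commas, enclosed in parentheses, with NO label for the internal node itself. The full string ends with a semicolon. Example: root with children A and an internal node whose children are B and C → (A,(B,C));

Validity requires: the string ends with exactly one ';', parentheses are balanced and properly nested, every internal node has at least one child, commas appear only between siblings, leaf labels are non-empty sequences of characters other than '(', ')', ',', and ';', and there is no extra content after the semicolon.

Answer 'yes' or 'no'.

Answer: yes

Derivation:
Input: (((L,Z,T),B),(Q,A));
Paren balance: 4 '(' vs 4 ')' OK
Ends with single ';': True
Full parse: OK
Valid: True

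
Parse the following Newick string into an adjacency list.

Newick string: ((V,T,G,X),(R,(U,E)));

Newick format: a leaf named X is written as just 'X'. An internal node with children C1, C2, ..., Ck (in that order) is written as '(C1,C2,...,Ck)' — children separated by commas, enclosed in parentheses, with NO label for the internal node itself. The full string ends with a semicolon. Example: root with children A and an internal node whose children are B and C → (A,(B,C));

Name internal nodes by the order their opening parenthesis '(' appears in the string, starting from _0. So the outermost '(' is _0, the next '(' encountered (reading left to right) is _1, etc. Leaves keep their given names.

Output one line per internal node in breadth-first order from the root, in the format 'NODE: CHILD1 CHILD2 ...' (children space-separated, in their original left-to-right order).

Input: ((V,T,G,X),(R,(U,E)));
Scanning left-to-right, naming '(' by encounter order:
  pos 0: '(' -> open internal node _0 (depth 1)
  pos 1: '(' -> open internal node _1 (depth 2)
  pos 9: ')' -> close internal node _1 (now at depth 1)
  pos 11: '(' -> open internal node _2 (depth 2)
  pos 14: '(' -> open internal node _3 (depth 3)
  pos 18: ')' -> close internal node _3 (now at depth 2)
  pos 19: ')' -> close internal node _2 (now at depth 1)
  pos 20: ')' -> close internal node _0 (now at depth 0)
Total internal nodes: 4
BFS adjacency from root:
  _0: _1 _2
  _1: V T G X
  _2: R _3
  _3: U E

Answer: _0: _1 _2
_1: V T G X
_2: R _3
_3: U E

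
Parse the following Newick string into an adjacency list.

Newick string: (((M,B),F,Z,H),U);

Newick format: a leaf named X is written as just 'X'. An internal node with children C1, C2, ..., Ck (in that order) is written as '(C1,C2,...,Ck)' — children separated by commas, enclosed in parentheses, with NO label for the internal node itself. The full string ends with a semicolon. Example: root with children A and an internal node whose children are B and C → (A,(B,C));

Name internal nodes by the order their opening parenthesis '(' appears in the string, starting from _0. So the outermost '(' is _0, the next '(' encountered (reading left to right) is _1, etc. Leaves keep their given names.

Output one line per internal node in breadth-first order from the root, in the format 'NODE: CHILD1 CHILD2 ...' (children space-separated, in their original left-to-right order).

Answer: _0: _1 U
_1: _2 F Z H
_2: M B

Derivation:
Input: (((M,B),F,Z,H),U);
Scanning left-to-right, naming '(' by encounter order:
  pos 0: '(' -> open internal node _0 (depth 1)
  pos 1: '(' -> open internal node _1 (depth 2)
  pos 2: '(' -> open internal node _2 (depth 3)
  pos 6: ')' -> close internal node _2 (now at depth 2)
  pos 13: ')' -> close internal node _1 (now at depth 1)
  pos 16: ')' -> close internal node _0 (now at depth 0)
Total internal nodes: 3
BFS adjacency from root:
  _0: _1 U
  _1: _2 F Z H
  _2: M B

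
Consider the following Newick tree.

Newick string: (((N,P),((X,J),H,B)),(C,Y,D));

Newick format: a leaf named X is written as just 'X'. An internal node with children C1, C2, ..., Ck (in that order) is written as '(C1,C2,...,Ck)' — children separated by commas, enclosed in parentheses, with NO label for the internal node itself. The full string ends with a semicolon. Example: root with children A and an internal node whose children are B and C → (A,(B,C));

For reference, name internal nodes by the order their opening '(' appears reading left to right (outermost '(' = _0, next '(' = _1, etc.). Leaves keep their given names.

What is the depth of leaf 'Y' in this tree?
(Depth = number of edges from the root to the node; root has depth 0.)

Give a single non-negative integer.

Answer: 2

Derivation:
Newick: (((N,P),((X,J),H,B)),(C,Y,D));
Naming internals by '(' encounter order: outermost '(' = _0, next = _1, ...
Query node: Y
Path from root: _0 -> _5 -> Y
Depth of Y: 2 (number of edges from root)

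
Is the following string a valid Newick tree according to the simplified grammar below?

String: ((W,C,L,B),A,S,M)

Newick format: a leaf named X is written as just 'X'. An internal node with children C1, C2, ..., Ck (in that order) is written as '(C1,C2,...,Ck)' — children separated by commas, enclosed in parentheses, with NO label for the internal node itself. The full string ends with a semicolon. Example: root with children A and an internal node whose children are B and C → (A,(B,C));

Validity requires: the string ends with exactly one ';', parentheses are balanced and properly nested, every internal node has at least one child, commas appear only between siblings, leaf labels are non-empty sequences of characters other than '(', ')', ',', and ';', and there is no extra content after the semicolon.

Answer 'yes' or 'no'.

Answer: no

Derivation:
Input: ((W,C,L,B),A,S,M)
Paren balance: 2 '(' vs 2 ')' OK
Ends with single ';': False
Full parse: FAILS (must end with ;)
Valid: False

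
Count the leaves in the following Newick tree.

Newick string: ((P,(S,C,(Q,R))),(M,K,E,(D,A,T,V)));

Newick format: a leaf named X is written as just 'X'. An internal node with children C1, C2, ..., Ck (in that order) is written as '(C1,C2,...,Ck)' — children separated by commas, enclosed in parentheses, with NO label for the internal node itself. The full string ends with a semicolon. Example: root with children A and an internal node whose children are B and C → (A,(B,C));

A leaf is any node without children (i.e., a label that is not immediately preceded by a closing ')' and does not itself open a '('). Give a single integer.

Answer: 12

Derivation:
Newick: ((P,(S,C,(Q,R))),(M,K,E,(D,A,T,V)));
Scan left-to-right; a leaf is any maximal label run not followed by '(':
  pos 2: leaf 'P' → count = 1
  pos 5: leaf 'S' → count = 2
  pos 7: leaf 'C' → count = 3
  pos 10: leaf 'Q' → count = 4
  pos 12: leaf 'R' → count = 5
  pos 18: leaf 'M' → count = 6
  pos 20: leaf 'K' → count = 7
  pos 22: leaf 'E' → count = 8
  pos 25: leaf 'D' → count = 9
  pos 27: leaf 'A' → count = 10
  pos 29: leaf 'T' → count = 11
  pos 31: leaf 'V' → count = 12
Total leaves: 12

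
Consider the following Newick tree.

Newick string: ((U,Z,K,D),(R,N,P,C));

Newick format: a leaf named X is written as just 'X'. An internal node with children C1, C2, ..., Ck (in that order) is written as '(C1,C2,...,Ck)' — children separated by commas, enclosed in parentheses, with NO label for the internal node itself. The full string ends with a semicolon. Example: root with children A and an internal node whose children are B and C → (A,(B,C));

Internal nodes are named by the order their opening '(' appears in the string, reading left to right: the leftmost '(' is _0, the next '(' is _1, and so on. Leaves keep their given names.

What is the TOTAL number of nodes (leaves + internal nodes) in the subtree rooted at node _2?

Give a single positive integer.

Answer: 5

Derivation:
Newick: ((U,Z,K,D),(R,N,P,C));
Locate _2: it is the '(' at position 11 (the 3rd '(' reading left to right).
Query: subtree rooted at _2
_2: subtree_size = 1 + 4
  R: subtree_size = 1 + 0
  N: subtree_size = 1 + 0
  P: subtree_size = 1 + 0
  C: subtree_size = 1 + 0
Total subtree size of _2: 5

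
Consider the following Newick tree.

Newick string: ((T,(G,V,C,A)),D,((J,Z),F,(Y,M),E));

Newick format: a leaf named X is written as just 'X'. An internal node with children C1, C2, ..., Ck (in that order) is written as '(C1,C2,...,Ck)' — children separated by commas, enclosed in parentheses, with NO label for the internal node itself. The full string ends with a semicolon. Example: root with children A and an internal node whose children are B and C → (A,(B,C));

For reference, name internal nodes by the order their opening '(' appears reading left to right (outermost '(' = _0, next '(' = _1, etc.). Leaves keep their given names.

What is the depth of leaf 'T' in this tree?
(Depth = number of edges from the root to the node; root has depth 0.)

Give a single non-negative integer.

Answer: 2

Derivation:
Newick: ((T,(G,V,C,A)),D,((J,Z),F,(Y,M),E));
Naming internals by '(' encounter order: outermost '(' = _0, next = _1, ...
Query node: T
Path from root: _0 -> _1 -> T
Depth of T: 2 (number of edges from root)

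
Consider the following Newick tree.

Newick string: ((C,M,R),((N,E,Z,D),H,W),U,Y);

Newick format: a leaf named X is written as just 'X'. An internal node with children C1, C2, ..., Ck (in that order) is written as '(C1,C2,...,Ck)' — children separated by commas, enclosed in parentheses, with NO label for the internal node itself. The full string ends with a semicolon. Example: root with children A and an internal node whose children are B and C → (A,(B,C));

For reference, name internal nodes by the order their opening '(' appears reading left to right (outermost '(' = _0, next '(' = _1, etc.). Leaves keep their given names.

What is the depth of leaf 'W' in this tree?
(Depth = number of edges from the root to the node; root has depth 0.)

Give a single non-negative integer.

Newick: ((C,M,R),((N,E,Z,D),H,W),U,Y);
Naming internals by '(' encounter order: outermost '(' = _0, next = _1, ...
Query node: W
Path from root: _0 -> _2 -> W
Depth of W: 2 (number of edges from root)

Answer: 2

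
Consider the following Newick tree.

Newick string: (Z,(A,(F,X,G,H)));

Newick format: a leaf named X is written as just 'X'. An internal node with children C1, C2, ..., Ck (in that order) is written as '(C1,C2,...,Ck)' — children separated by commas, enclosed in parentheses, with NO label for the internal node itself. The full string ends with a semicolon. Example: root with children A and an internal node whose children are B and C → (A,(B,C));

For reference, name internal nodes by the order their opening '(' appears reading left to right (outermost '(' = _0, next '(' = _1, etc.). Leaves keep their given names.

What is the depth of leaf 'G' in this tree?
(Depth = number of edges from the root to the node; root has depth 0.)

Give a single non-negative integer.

Answer: 3

Derivation:
Newick: (Z,(A,(F,X,G,H)));
Naming internals by '(' encounter order: outermost '(' = _0, next = _1, ...
Query node: G
Path from root: _0 -> _1 -> _2 -> G
Depth of G: 3 (number of edges from root)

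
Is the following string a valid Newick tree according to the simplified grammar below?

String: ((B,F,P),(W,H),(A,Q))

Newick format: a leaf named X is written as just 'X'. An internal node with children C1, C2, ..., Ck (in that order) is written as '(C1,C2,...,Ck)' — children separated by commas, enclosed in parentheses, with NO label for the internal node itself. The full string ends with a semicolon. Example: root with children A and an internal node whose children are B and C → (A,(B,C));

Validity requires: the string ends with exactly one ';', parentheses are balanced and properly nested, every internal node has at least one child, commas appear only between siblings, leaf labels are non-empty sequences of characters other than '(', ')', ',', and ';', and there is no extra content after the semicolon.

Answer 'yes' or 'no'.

Input: ((B,F,P),(W,H),(A,Q))
Paren balance: 4 '(' vs 4 ')' OK
Ends with single ';': False
Full parse: FAILS (must end with ;)
Valid: False

Answer: no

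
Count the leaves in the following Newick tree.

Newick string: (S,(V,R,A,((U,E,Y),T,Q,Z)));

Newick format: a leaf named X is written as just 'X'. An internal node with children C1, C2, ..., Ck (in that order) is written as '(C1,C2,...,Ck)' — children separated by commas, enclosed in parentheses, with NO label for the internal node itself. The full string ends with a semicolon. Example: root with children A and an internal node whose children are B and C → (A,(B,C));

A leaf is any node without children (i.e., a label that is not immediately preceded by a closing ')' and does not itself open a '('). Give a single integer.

Newick: (S,(V,R,A,((U,E,Y),T,Q,Z)));
Scan left-to-right; a leaf is any maximal label run not followed by '(':
  pos 1: leaf 'S' → count = 1
  pos 4: leaf 'V' → count = 2
  pos 6: leaf 'R' → count = 3
  pos 8: leaf 'A' → count = 4
  pos 12: leaf 'U' → count = 5
  pos 14: leaf 'E' → count = 6
  pos 16: leaf 'Y' → count = 7
  pos 19: leaf 'T' → count = 8
  pos 21: leaf 'Q' → count = 9
  pos 23: leaf 'Z' → count = 10
Total leaves: 10

Answer: 10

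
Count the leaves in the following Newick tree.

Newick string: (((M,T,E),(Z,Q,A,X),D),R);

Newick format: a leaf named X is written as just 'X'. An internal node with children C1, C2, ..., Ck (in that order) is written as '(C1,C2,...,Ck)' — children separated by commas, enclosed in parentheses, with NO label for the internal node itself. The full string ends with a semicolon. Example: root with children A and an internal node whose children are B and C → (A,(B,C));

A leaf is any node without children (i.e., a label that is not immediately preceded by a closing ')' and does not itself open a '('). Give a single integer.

Answer: 9

Derivation:
Newick: (((M,T,E),(Z,Q,A,X),D),R);
Scan left-to-right; a leaf is any maximal label run not followed by '(':
  pos 3: leaf 'M' → count = 1
  pos 5: leaf 'T' → count = 2
  pos 7: leaf 'E' → count = 3
  pos 11: leaf 'Z' → count = 4
  pos 13: leaf 'Q' → count = 5
  pos 15: leaf 'A' → count = 6
  pos 17: leaf 'X' → count = 7
  pos 20: leaf 'D' → count = 8
  pos 23: leaf 'R' → count = 9
Total leaves: 9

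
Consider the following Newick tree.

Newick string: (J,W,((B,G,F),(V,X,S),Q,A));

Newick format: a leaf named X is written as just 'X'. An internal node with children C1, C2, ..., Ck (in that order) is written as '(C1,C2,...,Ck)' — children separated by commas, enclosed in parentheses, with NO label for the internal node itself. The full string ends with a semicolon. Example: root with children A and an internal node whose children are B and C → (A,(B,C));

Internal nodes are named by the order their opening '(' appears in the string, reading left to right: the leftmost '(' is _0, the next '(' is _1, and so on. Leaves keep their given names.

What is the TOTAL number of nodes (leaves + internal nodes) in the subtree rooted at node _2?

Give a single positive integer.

Newick: (J,W,((B,G,F),(V,X,S),Q,A));
Locate _2: it is the '(' at position 6 (the 3rd '(' reading left to right).
Query: subtree rooted at _2
_2: subtree_size = 1 + 3
  B: subtree_size = 1 + 0
  G: subtree_size = 1 + 0
  F: subtree_size = 1 + 0
Total subtree size of _2: 4

Answer: 4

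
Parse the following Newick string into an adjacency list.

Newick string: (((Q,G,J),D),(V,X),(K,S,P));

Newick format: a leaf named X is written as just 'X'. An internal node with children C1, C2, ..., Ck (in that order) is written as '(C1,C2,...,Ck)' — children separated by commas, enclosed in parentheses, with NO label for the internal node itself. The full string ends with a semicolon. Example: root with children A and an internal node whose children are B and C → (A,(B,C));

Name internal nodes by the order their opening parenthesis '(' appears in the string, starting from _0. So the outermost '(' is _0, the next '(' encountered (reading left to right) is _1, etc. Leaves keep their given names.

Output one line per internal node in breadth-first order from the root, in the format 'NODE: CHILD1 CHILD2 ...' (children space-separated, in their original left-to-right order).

Input: (((Q,G,J),D),(V,X),(K,S,P));
Scanning left-to-right, naming '(' by encounter order:
  pos 0: '(' -> open internal node _0 (depth 1)
  pos 1: '(' -> open internal node _1 (depth 2)
  pos 2: '(' -> open internal node _2 (depth 3)
  pos 8: ')' -> close internal node _2 (now at depth 2)
  pos 11: ')' -> close internal node _1 (now at depth 1)
  pos 13: '(' -> open internal node _3 (depth 2)
  pos 17: ')' -> close internal node _3 (now at depth 1)
  pos 19: '(' -> open internal node _4 (depth 2)
  pos 25: ')' -> close internal node _4 (now at depth 1)
  pos 26: ')' -> close internal node _0 (now at depth 0)
Total internal nodes: 5
BFS adjacency from root:
  _0: _1 _3 _4
  _1: _2 D
  _3: V X
  _4: K S P
  _2: Q G J

Answer: _0: _1 _3 _4
_1: _2 D
_3: V X
_4: K S P
_2: Q G J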